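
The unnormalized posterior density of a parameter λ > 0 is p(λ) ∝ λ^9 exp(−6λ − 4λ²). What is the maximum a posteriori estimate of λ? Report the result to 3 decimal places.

λ̂_MAP = 0.750

ℓ'(λ) = 9/λ − 6 − 8λ. Setting this to zero and multiplying by λ: 8λ² + 6λ − 9 = 0.
λ = (−6 + √(6² + 4·8·9)) / (2·8) = (−6 + √324) / 16 = (−6 + 18)/16 = 3/4.
ℓ''(λ) = −9/λ² − 8 < 0, confirming a maximum.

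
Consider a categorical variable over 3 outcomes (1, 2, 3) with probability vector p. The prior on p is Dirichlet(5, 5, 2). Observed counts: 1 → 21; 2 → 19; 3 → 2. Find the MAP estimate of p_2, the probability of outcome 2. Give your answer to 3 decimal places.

MAP estimate: 0.451

The posterior is Dirichlet(αᵢ + nᵢ) = Dirichlet(26, 24, 4).
For a Dirichlet(a₁,…,a_K) with all aᵢ > 1, the mode has j-th component (aⱼ − 1)/(Σaᵢ − K).
Here Σaᵢ = 54 and K = 3, so p_2 = (24 − 1)/(54 − 3) = 23/51 ≈ 0.451.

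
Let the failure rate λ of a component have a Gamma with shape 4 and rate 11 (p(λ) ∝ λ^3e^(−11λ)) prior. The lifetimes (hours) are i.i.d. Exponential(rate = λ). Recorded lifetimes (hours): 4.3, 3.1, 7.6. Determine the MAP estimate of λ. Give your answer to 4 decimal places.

The Exponential(rate=λ) likelihood is ∝ λ^n e^(−λΣtᵢ). Here n = 3 and Σtᵢ = 4.3 + 3.1 + 7.6 = 15.
Posterior ∝ λ^3e^(−11λ) · λ^3e^(−15λ) = λ^6e^(−26λ), i.e. Gamma(7, 26).
Mode = (a−1)/b = 6/26 ≈ 0.2308.

λ̂_MAP = 0.2308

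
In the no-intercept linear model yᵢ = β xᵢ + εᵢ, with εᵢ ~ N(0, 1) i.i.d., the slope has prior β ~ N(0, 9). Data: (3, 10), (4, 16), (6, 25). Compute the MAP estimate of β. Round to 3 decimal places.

log p(β | y) = −Σ(yᵢ − βxᵢ)²/(2·1) − β²/(2·9) + const.
Setting the derivative to zero: Σxᵢ(yᵢ − βxᵢ)/1 − β/9 = 0, so β = Σxᵢyᵢ / (Σxᵢ² + σ²/τ²).
Σxᵢyᵢ = 3·10 + 4·16 + 6·25 = 244; Σxᵢ² = 61; σ²/τ² = 1/9.
β̂_MAP = 244 / (61 + 1/9) = 244/(550/9) = 1098/275 ≈ 3.993.

β̂_MAP = 3.993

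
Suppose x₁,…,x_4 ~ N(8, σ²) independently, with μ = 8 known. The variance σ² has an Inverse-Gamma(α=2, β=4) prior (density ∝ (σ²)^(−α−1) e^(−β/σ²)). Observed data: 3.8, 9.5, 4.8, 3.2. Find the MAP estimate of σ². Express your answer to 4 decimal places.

Sum of squared deviations about the known mean: SS = (3.8−8)² + (9.5−8)² + (4.8−8)² + (3.2−8)² = 53.17.
The Normal likelihood contributes (σ²)^(−n/2) exp(−SS/(2σ²)), so the posterior is Inverse-Gamma(α + n/2, β + SS/2) = Inverse-Gamma(4, 30.585).
The mode of Inverse-Gamma(a, b) is b/(a+1) = 30.585/5 ≈ 6.1170.

σ̂²_MAP = 6.1170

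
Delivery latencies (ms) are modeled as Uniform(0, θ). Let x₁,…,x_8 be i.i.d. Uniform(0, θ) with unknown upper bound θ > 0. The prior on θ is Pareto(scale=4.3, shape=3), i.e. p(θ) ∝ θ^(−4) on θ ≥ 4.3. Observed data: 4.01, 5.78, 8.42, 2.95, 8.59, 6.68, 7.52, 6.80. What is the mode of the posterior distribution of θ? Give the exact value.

θ̂_MAP = 8.59

The Uniform(0, θ) likelihood is θ^(−n) for θ ≥ max(xᵢ), zero otherwise. Here max(xᵢ) = 8.59.
Posterior ∝ θ^(−4) · θ^(−8) = θ^(−12) on θ ≥ max(4.3, 8.59) = 8.59.
This density is strictly decreasing in θ, so the posterior mode lies at the lower boundary of the support.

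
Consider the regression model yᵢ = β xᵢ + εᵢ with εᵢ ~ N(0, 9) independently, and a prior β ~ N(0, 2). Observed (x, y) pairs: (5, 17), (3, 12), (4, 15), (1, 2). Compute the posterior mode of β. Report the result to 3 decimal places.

log p(β | y) = −Σ(yᵢ − βxᵢ)²/(2·9) − β²/(2·2) + const.
Setting the derivative to zero: Σxᵢ(yᵢ − βxᵢ)/9 − β/2 = 0, so β = Σxᵢyᵢ / (Σxᵢ² + σ²/τ²).
Σxᵢyᵢ = 5·17 + 3·12 + 4·15 + 1·2 = 183; Σxᵢ² = 51; σ²/τ² = 4.5.
β̂_MAP = 183 / (51 + 4.5) = 183/55.5 ≈ 3.297.

β̂_MAP = 3.297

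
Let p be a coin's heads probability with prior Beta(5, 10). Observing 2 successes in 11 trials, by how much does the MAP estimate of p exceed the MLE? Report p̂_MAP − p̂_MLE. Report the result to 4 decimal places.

MAP − MLE = 0.0682

Posterior is Beta(7, 19); MAP = (7−1)/(26−2) = 6/24 ≈ 0.25000.
MLE ignores the prior: p̂_MLE = k/n = 2/11 ≈ 0.18182.
Difference = 6/24 − 2/11 = 3/44 ≈ 0.0682.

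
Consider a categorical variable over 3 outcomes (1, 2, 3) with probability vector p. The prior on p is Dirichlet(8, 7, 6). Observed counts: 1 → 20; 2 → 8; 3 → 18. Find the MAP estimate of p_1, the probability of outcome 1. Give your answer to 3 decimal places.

MAP estimate: 0.422

The posterior is Dirichlet(αᵢ + nᵢ) = Dirichlet(28, 15, 24).
For a Dirichlet(a₁,…,a_K) with all aᵢ > 1, the mode has j-th component (aⱼ − 1)/(Σaᵢ − K).
Here Σaᵢ = 67 and K = 3, so p_1 = (28 − 1)/(67 − 3) = 27/64 ≈ 0.422.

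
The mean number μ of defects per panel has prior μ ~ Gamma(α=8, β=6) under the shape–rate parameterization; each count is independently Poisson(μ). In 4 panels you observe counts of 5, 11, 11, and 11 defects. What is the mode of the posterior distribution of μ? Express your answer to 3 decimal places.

Σxᵢ = 5+11+11+11 = 38, with n = 4.
Posterior ∝ μ^7e^(−6μ) · μ^38e^(−4μ) = μ^45e^(−10μ), i.e. Gamma(shape=46, rate=10).
The mode of a Gamma(a, b) with a ≥ 1 (shape–rate) is (a−1)/b = 45/10 ≈ 4.500.

μ̂_MAP = 4.500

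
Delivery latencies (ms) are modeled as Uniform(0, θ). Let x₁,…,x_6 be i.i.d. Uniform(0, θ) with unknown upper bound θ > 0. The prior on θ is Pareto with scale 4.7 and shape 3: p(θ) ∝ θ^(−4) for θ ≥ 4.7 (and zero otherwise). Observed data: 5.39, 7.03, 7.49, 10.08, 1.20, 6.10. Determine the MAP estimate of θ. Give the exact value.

The Uniform(0, θ) likelihood is θ^(−n) for θ ≥ max(xᵢ), zero otherwise. Here max(xᵢ) = 10.08.
Posterior ∝ θ^(−4) · θ^(−6) = θ^(−10) on θ ≥ max(4.7, 10.08) = 10.08.
This density is strictly decreasing in θ, so the posterior mode lies at the lower boundary of the support.

θ̂_MAP = 10.08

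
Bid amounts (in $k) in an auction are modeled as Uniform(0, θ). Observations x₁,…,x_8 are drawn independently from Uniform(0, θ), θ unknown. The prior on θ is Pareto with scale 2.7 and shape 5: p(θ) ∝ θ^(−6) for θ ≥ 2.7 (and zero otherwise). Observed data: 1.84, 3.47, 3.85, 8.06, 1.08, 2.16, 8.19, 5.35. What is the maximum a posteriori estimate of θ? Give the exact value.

θ̂_MAP = 8.19

The Uniform(0, θ) likelihood is θ^(−n) for θ ≥ max(xᵢ), zero otherwise. Here max(xᵢ) = 8.19.
Posterior ∝ θ^(−6) · θ^(−8) = θ^(−14) on θ ≥ max(2.7, 8.19) = 8.19.
This density is strictly decreasing in θ, so the posterior mode lies at the lower boundary of the support.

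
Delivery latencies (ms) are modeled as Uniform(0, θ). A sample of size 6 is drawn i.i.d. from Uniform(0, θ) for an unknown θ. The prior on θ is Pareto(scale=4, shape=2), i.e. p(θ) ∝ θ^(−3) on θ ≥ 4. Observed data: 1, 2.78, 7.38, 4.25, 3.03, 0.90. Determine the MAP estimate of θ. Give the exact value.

θ̂_MAP = 7.38

The Uniform(0, θ) likelihood is θ^(−n) for θ ≥ max(xᵢ), zero otherwise. Here max(xᵢ) = 7.38.
Posterior ∝ θ^(−3) · θ^(−6) = θ^(−9) on θ ≥ max(4, 7.38) = 7.38.
This density is strictly decreasing in θ, so the posterior mode lies at the lower boundary of the support.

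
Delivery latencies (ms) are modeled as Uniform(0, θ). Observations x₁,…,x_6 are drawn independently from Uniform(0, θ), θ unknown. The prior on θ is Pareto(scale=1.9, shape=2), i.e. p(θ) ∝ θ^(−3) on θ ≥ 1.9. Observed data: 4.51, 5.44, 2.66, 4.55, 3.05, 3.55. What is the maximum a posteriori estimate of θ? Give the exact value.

The Uniform(0, θ) likelihood is θ^(−n) for θ ≥ max(xᵢ), zero otherwise. Here max(xᵢ) = 5.44.
Posterior ∝ θ^(−3) · θ^(−6) = θ^(−9) on θ ≥ max(1.9, 5.44) = 5.44.
This density is strictly decreasing in θ, so the posterior mode lies at the lower boundary of the support.

θ̂_MAP = 5.44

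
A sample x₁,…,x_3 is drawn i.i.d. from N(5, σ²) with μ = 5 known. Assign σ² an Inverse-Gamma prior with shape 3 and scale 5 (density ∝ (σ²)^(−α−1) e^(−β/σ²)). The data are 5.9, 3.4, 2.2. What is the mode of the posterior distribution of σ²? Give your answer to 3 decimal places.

Sum of squared deviations about the known mean: SS = (5.9−5)² + (3.4−5)² + (2.2−5)² = 11.21.
The Normal likelihood contributes (σ²)^(−n/2) exp(−SS/(2σ²)), so the posterior is Inverse-Gamma(α + n/2, β + SS/2) = Inverse-Gamma(4.5, 10.605).
The mode of Inverse-Gamma(a, b) is b/(a+1) = 10.605/5.5 ≈ 1.928.

σ̂²_MAP = 1.928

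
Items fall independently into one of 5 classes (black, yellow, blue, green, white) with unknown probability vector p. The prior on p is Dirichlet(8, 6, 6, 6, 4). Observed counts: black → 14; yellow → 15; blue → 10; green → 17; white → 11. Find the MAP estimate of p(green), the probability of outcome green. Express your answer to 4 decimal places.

The posterior is Dirichlet(αᵢ + nᵢ) = Dirichlet(22, 21, 16, 23, 15).
For a Dirichlet(a₁,…,a_K) with all aᵢ > 1, the mode has j-th component (aⱼ − 1)/(Σaᵢ − K).
Here Σaᵢ = 97 and K = 5, so p(green) = (23 − 1)/(97 − 5) = 22/92 ≈ 0.2391.

MAP estimate of p(green) = 0.2391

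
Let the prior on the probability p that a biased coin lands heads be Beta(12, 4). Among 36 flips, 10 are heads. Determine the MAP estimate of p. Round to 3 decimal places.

Prior: Beta(12, 4).
Data: 10 successes in 36 trials. The binomial likelihood contributes p^10(1−p)^26, so the posterior is Beta(12+10, 4+26) = Beta(22, 30).
For Beta(a, b) with a, b > 1 the mode is (a−1)/(a+b−2) = 21/50 ≈ 0.420.

p̂_MAP = 0.420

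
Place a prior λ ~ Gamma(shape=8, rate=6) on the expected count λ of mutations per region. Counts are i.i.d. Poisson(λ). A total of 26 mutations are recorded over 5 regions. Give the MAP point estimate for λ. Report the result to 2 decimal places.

λ̂_MAP = 3.00

Σxᵢ = 26, n = 5.
Posterior ∝ λ^7e^(−6λ) · λ^26e^(−5λ) = λ^33e^(−11λ), i.e. Gamma(shape=34, rate=11).
The mode of a Gamma(a, b) with a ≥ 1 (shape–rate) is (a−1)/b = 33/11 ≈ 3.00.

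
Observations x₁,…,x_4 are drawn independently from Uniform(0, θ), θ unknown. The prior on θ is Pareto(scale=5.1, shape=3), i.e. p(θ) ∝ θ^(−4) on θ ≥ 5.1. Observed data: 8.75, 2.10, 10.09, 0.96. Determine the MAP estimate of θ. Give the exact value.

The Uniform(0, θ) likelihood is θ^(−n) for θ ≥ max(xᵢ), zero otherwise. Here max(xᵢ) = 10.09.
Posterior ∝ θ^(−4) · θ^(−4) = θ^(−8) on θ ≥ max(5.1, 10.09) = 10.09.
This density is strictly decreasing in θ, so the posterior mode lies at the lower boundary of the support.

θ̂_MAP = 10.09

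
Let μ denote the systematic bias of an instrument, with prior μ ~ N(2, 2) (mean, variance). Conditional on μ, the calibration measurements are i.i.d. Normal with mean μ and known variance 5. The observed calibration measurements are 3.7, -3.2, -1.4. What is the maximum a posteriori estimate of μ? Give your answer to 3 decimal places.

n = 3; x̄ = (3.7 + (-3.2) + (-1.4))/3 = -0.9/3 = -0.3.
For a Normal prior and Normal likelihood with known variance, the posterior is Normal; its mode equals its mean, the precision-weighted average.
Prior precision 1/σ₀² = 1/2 = 0.5; data precision n/σ² = 3/5 = 0.6.
μ̂ = (0.5·2 + 0.6·(-0.3)) / (0.5 + 0.6) = 0.82/1.1 = 41/55 ≈ 0.745.

μ̂_MAP = 0.745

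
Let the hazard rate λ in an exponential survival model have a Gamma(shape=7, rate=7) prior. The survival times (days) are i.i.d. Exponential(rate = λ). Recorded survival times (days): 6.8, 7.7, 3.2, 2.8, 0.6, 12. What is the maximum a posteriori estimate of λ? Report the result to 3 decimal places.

λ̂_MAP = 0.299

The Exponential(rate=λ) likelihood is ∝ λ^n e^(−λΣtᵢ). Here n = 6 and Σtᵢ = 6.8 + 7.7 + 3.2 + 2.8 + 0.6 + 12 = 33.1.
Posterior ∝ λ^6e^(−7λ) · λ^6e^(−33.1λ) = λ^12e^(−40.1λ), i.e. Gamma(13, 40.1).
Mode = (a−1)/b = 12/40.1 ≈ 0.299.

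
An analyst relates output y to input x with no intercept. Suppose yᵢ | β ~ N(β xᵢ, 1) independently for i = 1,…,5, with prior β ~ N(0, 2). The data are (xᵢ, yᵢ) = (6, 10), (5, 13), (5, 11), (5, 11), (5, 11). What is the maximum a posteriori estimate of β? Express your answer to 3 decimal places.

β̂_MAP = 2.125

log p(β | y) = −Σ(yᵢ − βxᵢ)²/(2·1) − β²/(2·2) + const.
Setting the derivative to zero: Σxᵢ(yᵢ − βxᵢ)/1 − β/2 = 0, so β = Σxᵢyᵢ / (Σxᵢ² + σ²/τ²).
Σxᵢyᵢ = 6·10 + 5·13 + 5·11 + 5·11 + 5·11 = 290; Σxᵢ² = 136; σ²/τ² = 0.5.
β̂_MAP = 290 / (136 + 0.5) = 290/136.5 ≈ 2.125.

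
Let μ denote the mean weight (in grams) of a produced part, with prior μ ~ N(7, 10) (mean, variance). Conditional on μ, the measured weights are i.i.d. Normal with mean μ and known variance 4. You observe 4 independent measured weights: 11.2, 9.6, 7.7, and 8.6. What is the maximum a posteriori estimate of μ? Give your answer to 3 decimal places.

μ̂_MAP = 9.068

n = 4; x̄ = (11.2 + 9.6 + 7.7 + 8.6)/4 = 37.1/4 = 9.275.
For a Normal prior and Normal likelihood with known variance, the posterior is Normal; its mode equals its mean, the precision-weighted average.
Prior precision 1/σ₀² = 1/10 = 0.1; data precision n/σ² = 4/4 = 1.
μ̂ = (0.1·7 + 1·9.275) / (0.1 + 1) = 9.975/1.1 = 399/44 ≈ 9.068.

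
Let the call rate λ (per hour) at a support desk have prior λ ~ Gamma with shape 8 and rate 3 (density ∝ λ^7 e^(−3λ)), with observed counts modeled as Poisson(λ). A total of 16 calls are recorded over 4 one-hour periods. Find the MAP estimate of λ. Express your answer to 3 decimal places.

λ̂_MAP = 3.286

Σxᵢ = 16, n = 4.
Posterior ∝ λ^7e^(−3λ) · λ^16e^(−4λ) = λ^23e^(−7λ), i.e. Gamma(shape=24, rate=7).
The mode of a Gamma(a, b) with a ≥ 1 (shape–rate) is (a−1)/b = 23/7 ≈ 3.286.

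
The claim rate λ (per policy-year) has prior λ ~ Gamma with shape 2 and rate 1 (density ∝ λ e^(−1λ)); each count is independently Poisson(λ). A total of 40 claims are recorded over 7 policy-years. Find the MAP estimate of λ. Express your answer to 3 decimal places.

Σxᵢ = 40, n = 7.
Posterior ∝ λe^(−1λ) · λ^40e^(−7λ) = λ^41e^(−8λ), i.e. Gamma(shape=42, rate=8).
The mode of a Gamma(a, b) with a ≥ 1 (shape–rate) is (a−1)/b = 41/8 ≈ 5.125.

λ̂_MAP = 5.125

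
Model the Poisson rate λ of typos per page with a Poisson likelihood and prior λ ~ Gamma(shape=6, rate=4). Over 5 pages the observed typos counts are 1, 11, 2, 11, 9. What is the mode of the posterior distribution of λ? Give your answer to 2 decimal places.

Σxᵢ = 1+11+2+11+9 = 34, with n = 5.
Posterior ∝ λ^5e^(−4λ) · λ^34e^(−5λ) = λ^39e^(−9λ), i.e. Gamma(shape=40, rate=9).
The mode of a Gamma(a, b) with a ≥ 1 (shape–rate) is (a−1)/b = 39/9 ≈ 4.33.

λ̂_MAP = 4.33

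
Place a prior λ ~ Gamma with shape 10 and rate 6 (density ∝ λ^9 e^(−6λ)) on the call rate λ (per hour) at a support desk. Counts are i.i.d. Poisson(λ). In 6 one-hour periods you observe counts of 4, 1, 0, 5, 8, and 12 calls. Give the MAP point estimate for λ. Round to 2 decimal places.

λ̂_MAP = 3.25

Σxᵢ = 4+1+0+5+8+12 = 30, with n = 6.
Posterior ∝ λ^9e^(−6λ) · λ^30e^(−6λ) = λ^39e^(−12λ), i.e. Gamma(shape=40, rate=12).
The mode of a Gamma(a, b) with a ≥ 1 (shape–rate) is (a−1)/b = 39/12 ≈ 3.25.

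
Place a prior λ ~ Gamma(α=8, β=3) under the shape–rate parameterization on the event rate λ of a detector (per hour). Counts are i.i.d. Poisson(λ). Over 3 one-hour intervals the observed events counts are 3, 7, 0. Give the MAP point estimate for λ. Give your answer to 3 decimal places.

Σxᵢ = 3+7+0 = 10, with n = 3.
Posterior ∝ λ^7e^(−3λ) · λ^10e^(−3λ) = λ^17e^(−6λ), i.e. Gamma(shape=18, rate=6).
The mode of a Gamma(a, b) with a ≥ 1 (shape–rate) is (a−1)/b = 17/6 ≈ 2.833.

λ̂_MAP = 2.833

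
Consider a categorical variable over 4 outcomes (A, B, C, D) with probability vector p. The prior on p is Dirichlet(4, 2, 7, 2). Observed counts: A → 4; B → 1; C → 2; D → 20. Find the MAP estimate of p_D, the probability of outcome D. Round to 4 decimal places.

MAP estimate of p_D = 0.5526

The posterior is Dirichlet(αᵢ + nᵢ) = Dirichlet(8, 3, 9, 22).
For a Dirichlet(a₁,…,a_K) with all aᵢ > 1, the mode has j-th component (aⱼ − 1)/(Σaᵢ − K).
Here Σaᵢ = 42 and K = 4, so p_D = (22 − 1)/(42 − 4) = 21/38 ≈ 0.5526.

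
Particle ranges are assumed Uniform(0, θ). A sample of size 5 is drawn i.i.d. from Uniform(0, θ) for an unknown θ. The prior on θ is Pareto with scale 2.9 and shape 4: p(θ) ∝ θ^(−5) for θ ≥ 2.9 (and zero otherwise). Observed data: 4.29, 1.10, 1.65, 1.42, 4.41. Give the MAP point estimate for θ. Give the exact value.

The Uniform(0, θ) likelihood is θ^(−n) for θ ≥ max(xᵢ), zero otherwise. Here max(xᵢ) = 4.41.
Posterior ∝ θ^(−5) · θ^(−5) = θ^(−10) on θ ≥ max(2.9, 4.41) = 4.41.
This density is strictly decreasing in θ, so the posterior mode lies at the lower boundary of the support.

θ̂_MAP = 4.41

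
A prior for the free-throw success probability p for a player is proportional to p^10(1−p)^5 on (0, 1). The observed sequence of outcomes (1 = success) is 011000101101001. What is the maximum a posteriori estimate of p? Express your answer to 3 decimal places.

p̂_MAP = 0.567

The prior density ∝ p^10(1−p)^5 is the kernel of Beta(11, 6).
Data: 7 successes in 15 trials (from the sequence). The binomial likelihood contributes p^7(1−p)^8, so the posterior is Beta(11+7, 6+8) = Beta(18, 14).
For Beta(a, b) with a, b > 1 the mode is (a−1)/(a+b−2) = 17/30 ≈ 0.567.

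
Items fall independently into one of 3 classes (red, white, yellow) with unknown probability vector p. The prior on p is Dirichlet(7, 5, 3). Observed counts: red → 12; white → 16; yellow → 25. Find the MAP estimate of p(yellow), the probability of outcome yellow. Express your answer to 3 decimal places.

The posterior is Dirichlet(αᵢ + nᵢ) = Dirichlet(19, 21, 28).
For a Dirichlet(a₁,…,a_K) with all aᵢ > 1, the mode has j-th component (aⱼ − 1)/(Σaᵢ − K).
Here Σaᵢ = 68 and K = 3, so p(yellow) = (28 − 1)/(68 − 3) = 27/65 ≈ 0.415.

MAP estimate of p(yellow) = 0.415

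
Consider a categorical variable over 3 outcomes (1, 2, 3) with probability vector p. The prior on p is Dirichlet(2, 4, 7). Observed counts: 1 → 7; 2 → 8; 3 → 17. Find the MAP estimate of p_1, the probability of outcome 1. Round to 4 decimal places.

The posterior is Dirichlet(αᵢ + nᵢ) = Dirichlet(9, 12, 24).
For a Dirichlet(a₁,…,a_K) with all aᵢ > 1, the mode has j-th component (aⱼ − 1)/(Σaᵢ − K).
Here Σaᵢ = 45 and K = 3, so p_1 = (9 − 1)/(45 − 3) = 8/42 ≈ 0.1905.

MAP estimate: 0.1905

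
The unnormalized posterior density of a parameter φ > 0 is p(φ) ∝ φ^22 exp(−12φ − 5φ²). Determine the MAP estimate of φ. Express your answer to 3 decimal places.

ℓ'(φ) = 22/φ − 12 − 10φ. Setting this to zero and multiplying by φ: 10φ² + 12φ − 22 = 0.
φ = (−12 + √(12² + 4·10·22)) / (2·10) = (−12 + √1024) / 20 = (−12 + 32)/20 = 1.
ℓ''(φ) = −22/φ² − 10 < 0, confirming a maximum.

φ̂_MAP = 1.000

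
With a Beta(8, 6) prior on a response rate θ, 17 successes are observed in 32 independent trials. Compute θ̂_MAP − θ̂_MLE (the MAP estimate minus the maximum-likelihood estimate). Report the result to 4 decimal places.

MAP − MLE = 0.0142

Posterior is Beta(25, 21); MAP = (25−1)/(46−2) = 24/44 ≈ 0.54545.
MLE ignores the prior: θ̂_MLE = k/n = 17/32 ≈ 0.53125.
Difference = 24/44 − 17/32 = 5/352 ≈ 0.0142.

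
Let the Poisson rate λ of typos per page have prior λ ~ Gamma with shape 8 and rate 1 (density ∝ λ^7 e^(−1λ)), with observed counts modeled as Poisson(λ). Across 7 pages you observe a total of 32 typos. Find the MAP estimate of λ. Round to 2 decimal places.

Σxᵢ = 32, n = 7.
Posterior ∝ λ^7e^(−1λ) · λ^32e^(−7λ) = λ^39e^(−8λ), i.e. Gamma(shape=40, rate=8).
The mode of a Gamma(a, b) with a ≥ 1 (shape–rate) is (a−1)/b = 39/8 ≈ 4.88.

λ̂_MAP = 4.88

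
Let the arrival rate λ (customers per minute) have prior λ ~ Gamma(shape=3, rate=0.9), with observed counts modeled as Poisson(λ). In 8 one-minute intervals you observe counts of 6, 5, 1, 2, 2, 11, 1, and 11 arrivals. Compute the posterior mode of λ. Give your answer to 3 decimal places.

Σxᵢ = 6+5+1+2+2+11+1+11 = 39, with n = 8.
Posterior ∝ λ^2e^(−0.9λ) · λ^39e^(−8λ) = λ^41e^(−8.9λ), i.e. Gamma(shape=42, rate=8.9).
The mode of a Gamma(a, b) with a ≥ 1 (shape–rate) is (a−1)/b = 41/8.9 ≈ 4.607.

λ̂_MAP = 4.607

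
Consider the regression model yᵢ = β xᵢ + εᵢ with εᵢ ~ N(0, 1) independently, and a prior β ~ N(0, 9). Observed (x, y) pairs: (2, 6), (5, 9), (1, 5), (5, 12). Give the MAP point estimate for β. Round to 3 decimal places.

β̂_MAP = 2.214

log p(β | y) = −Σ(yᵢ − βxᵢ)²/(2·1) − β²/(2·9) + const.
Setting the derivative to zero: Σxᵢ(yᵢ − βxᵢ)/1 − β/9 = 0, so β = Σxᵢyᵢ / (Σxᵢ² + σ²/τ²).
Σxᵢyᵢ = 2·6 + 5·9 + 1·5 + 5·12 = 122; Σxᵢ² = 55; σ²/τ² = 1/9.
β̂_MAP = 122 / (55 + 1/9) = 122/(496/9) = 549/248 ≈ 2.214.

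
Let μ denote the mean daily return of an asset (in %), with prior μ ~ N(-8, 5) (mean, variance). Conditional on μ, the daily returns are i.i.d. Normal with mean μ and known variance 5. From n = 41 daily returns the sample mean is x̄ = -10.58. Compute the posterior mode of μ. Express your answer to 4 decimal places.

μ̂_MAP = -10.5186

n = 41, x̄ = -10.58.
For a Normal prior and Normal likelihood with known variance, the posterior is Normal; its mode equals its mean, the precision-weighted average.
Prior precision 1/σ₀² = 1/5 = 0.2; data precision n/σ² = 41/5 = 8.2.
μ̂ = (0.2·(-8) + 8.2·(-10.58)) / (0.2 + 8.2) = (-88.356)/8.4 = -7363/700 ≈ -10.5186.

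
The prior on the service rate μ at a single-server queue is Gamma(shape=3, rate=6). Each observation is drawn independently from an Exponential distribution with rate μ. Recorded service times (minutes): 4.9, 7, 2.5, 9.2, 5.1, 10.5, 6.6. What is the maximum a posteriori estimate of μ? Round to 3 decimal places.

The Exponential(rate=μ) likelihood is ∝ μ^n e^(−μΣtᵢ). Here n = 7 and Σtᵢ = 4.9 + 7 + 2.5 + 9.2 + 5.1 + 10.5 + 6.6 = 45.8.
Posterior ∝ μ^2e^(−6μ) · μ^7e^(−45.8μ) = μ^9e^(−51.8μ), i.e. Gamma(10, 51.8).
Mode = (a−1)/b = 9/51.8 ≈ 0.174.

μ̂_MAP = 0.174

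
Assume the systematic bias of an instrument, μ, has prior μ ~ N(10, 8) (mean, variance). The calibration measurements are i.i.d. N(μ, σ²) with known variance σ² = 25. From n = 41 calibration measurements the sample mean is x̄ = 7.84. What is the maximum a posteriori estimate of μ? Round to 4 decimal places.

μ̂_MAP = 7.9930

n = 41, x̄ = 7.84.
For a Normal prior and Normal likelihood with known variance, the posterior is Normal; its mode equals its mean, the precision-weighted average.
Prior precision 1/σ₀² = 1/8 = 0.125; data precision n/σ² = 41/25 = 1.64.
μ̂ = (0.125·10 + 1.64·7.84) / (0.125 + 1.64) = 14.1076/1.765 = 70538/8825 ≈ 7.9930.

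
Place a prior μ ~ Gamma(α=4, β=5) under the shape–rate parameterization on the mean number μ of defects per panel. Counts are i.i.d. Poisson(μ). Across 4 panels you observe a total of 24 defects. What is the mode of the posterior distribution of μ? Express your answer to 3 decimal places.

Σxᵢ = 24, n = 4.
Posterior ∝ μ^3e^(−5μ) · μ^24e^(−4μ) = μ^27e^(−9μ), i.e. Gamma(shape=28, rate=9).
The mode of a Gamma(a, b) with a ≥ 1 (shape–rate) is (a−1)/b = 27/9 ≈ 3.000.

μ̂_MAP = 3.000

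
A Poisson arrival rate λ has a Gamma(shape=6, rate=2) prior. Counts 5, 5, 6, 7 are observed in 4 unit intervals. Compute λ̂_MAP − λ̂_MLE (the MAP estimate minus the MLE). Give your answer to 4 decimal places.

MAP − MLE = -1.0833

Σxᵢ = 23. Posterior is Gamma(29, 6); MAP = (29−1)/6 = 28/6 ≈ 4.66667.
MLE = x̄ = 23/4 ≈ 5.75000.
Difference = 28/6 − 23/4 = -13/12 ≈ -1.0833.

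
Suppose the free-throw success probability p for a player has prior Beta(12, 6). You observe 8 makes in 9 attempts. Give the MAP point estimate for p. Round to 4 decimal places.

Prior: Beta(12, 6).
Data: 8 successes in 9 trials. The binomial likelihood contributes p^8(1−p)^1, so the posterior is Beta(12+8, 6+1) = Beta(20, 7).
For Beta(a, b) with a, b > 1 the mode is (a−1)/(a+b−2) = 19/25 ≈ 0.7600.

p̂_MAP = 0.7600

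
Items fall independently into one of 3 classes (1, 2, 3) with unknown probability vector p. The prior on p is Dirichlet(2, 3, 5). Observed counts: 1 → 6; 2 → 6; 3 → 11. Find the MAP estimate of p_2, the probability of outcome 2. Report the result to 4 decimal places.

The posterior is Dirichlet(αᵢ + nᵢ) = Dirichlet(8, 9, 16).
For a Dirichlet(a₁,…,a_K) with all aᵢ > 1, the mode has j-th component (aⱼ − 1)/(Σaᵢ − K).
Here Σaᵢ = 33 and K = 3, so p_2 = (9 − 1)/(33 − 3) = 8/30 ≈ 0.2667.

MAP estimate: 0.2667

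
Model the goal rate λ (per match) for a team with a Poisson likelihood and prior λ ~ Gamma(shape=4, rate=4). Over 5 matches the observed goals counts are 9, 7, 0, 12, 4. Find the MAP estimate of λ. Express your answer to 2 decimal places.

Σxᵢ = 9+7+0+12+4 = 32, with n = 5.
Posterior ∝ λ^3e^(−4λ) · λ^32e^(−5λ) = λ^35e^(−9λ), i.e. Gamma(shape=36, rate=9).
The mode of a Gamma(a, b) with a ≥ 1 (shape–rate) is (a−1)/b = 35/9 ≈ 3.89.

λ̂_MAP = 3.89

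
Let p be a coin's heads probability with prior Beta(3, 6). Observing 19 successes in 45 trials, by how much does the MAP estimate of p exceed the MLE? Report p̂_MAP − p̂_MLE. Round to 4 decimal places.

MAP − MLE = -0.0184

Posterior is Beta(22, 32); MAP = (22−1)/(54−2) = 21/52 ≈ 0.40385.
MLE ignores the prior: p̂_MLE = k/n = 19/45 ≈ 0.42222.
Difference = 21/52 − 19/45 = -43/2340 ≈ -0.0184.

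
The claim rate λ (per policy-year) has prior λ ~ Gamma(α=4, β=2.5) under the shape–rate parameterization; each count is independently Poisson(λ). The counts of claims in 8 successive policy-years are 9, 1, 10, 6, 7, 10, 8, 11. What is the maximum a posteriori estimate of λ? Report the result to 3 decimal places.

λ̂_MAP = 6.190

Σxᵢ = 9+1+10+6+7+10+8+11 = 62, with n = 8.
Posterior ∝ λ^3e^(−2.5λ) · λ^62e^(−8λ) = λ^65e^(−10.5λ), i.e. Gamma(shape=66, rate=10.5).
The mode of a Gamma(a, b) with a ≥ 1 (shape–rate) is (a−1)/b = 65/10.5 ≈ 6.190.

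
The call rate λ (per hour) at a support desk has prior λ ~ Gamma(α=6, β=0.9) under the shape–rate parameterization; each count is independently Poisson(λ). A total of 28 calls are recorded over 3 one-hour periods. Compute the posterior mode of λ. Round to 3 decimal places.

λ̂_MAP = 8.462

Σxᵢ = 28, n = 3.
Posterior ∝ λ^5e^(−0.9λ) · λ^28e^(−3λ) = λ^33e^(−3.9λ), i.e. Gamma(shape=34, rate=3.9).
The mode of a Gamma(a, b) with a ≥ 1 (shape–rate) is (a−1)/b = 33/3.9 ≈ 8.462.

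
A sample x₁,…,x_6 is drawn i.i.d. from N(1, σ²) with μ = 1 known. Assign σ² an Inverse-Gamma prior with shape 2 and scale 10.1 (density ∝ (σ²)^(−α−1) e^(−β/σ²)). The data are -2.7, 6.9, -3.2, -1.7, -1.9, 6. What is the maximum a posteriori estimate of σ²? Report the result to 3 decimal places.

Sum of squared deviations about the known mean: SS = (-2.7−1)² + (6.9−1)² + (-3.2−1)² + (-1.7−1)² + (-1.9−1)² + (6−1)² = 106.84.
The Normal likelihood contributes (σ²)^(−n/2) exp(−SS/(2σ²)), so the posterior is Inverse-Gamma(α + n/2, β + SS/2) = Inverse-Gamma(5, 63.52).
The mode of Inverse-Gamma(a, b) is b/(a+1) = 63.52/6 ≈ 10.587.

σ̂²_MAP = 10.587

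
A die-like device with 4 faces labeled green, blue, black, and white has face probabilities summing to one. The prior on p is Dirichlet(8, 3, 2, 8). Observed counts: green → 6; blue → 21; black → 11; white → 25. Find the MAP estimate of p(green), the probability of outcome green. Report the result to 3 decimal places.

The posterior is Dirichlet(αᵢ + nᵢ) = Dirichlet(14, 24, 13, 33).
For a Dirichlet(a₁,…,a_K) with all aᵢ > 1, the mode has j-th component (aⱼ − 1)/(Σaᵢ − K).
Here Σaᵢ = 84 and K = 4, so p(green) = (14 − 1)/(84 − 4) = 13/80 ≈ 0.163.

MAP estimate of p(green) = 0.163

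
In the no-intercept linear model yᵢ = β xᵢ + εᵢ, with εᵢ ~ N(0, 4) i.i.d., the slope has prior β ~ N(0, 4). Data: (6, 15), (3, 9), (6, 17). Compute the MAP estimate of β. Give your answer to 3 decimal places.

β̂_MAP = 2.671

log p(β | y) = −Σ(yᵢ − βxᵢ)²/(2·4) − β²/(2·4) + const.
Setting the derivative to zero: Σxᵢ(yᵢ − βxᵢ)/4 − β/4 = 0, so β = Σxᵢyᵢ / (Σxᵢ² + σ²/τ²).
Σxᵢyᵢ = 6·15 + 3·9 + 6·17 = 219; Σxᵢ² = 81; σ²/τ² = 1.
β̂_MAP = 219 / (81 + 1) = 219/82 ≈ 2.671.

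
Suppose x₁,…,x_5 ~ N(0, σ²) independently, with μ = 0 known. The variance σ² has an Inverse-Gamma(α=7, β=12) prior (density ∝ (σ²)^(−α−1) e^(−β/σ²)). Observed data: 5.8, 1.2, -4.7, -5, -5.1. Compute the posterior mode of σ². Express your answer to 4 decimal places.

Sum of squared deviations about the known mean: SS = (5.8−0)² + (1.2−0)² + (-4.7−0)² + (-5−0)² + (-5.1−0)² = 108.18.
The Normal likelihood contributes (σ²)^(−n/2) exp(−SS/(2σ²)), so the posterior is Inverse-Gamma(α + n/2, β + SS/2) = Inverse-Gamma(9.5, 66.09).
The mode of Inverse-Gamma(a, b) is b/(a+1) = 66.09/10.5 ≈ 6.2943.

σ̂²_MAP = 6.2943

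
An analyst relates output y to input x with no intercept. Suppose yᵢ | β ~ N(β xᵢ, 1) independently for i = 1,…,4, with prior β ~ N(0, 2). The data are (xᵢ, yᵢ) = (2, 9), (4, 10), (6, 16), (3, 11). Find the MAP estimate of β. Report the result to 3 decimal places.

β̂_MAP = 2.855

log p(β | y) = −Σ(yᵢ − βxᵢ)²/(2·1) − β²/(2·2) + const.
Setting the derivative to zero: Σxᵢ(yᵢ − βxᵢ)/1 − β/2 = 0, so β = Σxᵢyᵢ / (Σxᵢ² + σ²/τ²).
Σxᵢyᵢ = 2·9 + 4·10 + 6·16 + 3·11 = 187; Σxᵢ² = 65; σ²/τ² = 0.5.
β̂_MAP = 187 / (65 + 0.5) = 187/65.5 ≈ 2.855.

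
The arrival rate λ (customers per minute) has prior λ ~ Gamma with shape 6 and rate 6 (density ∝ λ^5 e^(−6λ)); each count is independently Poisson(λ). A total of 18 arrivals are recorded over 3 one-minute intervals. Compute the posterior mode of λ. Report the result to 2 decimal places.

Σxᵢ = 18, n = 3.
Posterior ∝ λ^5e^(−6λ) · λ^18e^(−3λ) = λ^23e^(−9λ), i.e. Gamma(shape=24, rate=9).
The mode of a Gamma(a, b) with a ≥ 1 (shape–rate) is (a−1)/b = 23/9 ≈ 2.56.

λ̂_MAP = 2.56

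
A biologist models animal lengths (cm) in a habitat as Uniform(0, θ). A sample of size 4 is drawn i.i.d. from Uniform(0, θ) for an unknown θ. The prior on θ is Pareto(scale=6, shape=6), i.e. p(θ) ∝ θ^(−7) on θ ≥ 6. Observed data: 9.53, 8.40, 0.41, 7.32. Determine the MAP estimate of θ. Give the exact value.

θ̂_MAP = 9.53

The Uniform(0, θ) likelihood is θ^(−n) for θ ≥ max(xᵢ), zero otherwise. Here max(xᵢ) = 9.53.
Posterior ∝ θ^(−7) · θ^(−4) = θ^(−11) on θ ≥ max(6, 9.53) = 9.53.
This density is strictly decreasing in θ, so the posterior mode lies at the lower boundary of the support.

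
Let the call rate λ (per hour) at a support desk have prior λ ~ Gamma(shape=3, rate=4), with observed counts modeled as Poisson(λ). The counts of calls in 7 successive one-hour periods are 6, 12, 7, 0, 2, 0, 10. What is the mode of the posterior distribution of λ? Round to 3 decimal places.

λ̂_MAP = 3.545

Σxᵢ = 6+12+7+0+2+0+10 = 37, with n = 7.
Posterior ∝ λ^2e^(−4λ) · λ^37e^(−7λ) = λ^39e^(−11λ), i.e. Gamma(shape=40, rate=11).
The mode of a Gamma(a, b) with a ≥ 1 (shape–rate) is (a−1)/b = 39/11 ≈ 3.545.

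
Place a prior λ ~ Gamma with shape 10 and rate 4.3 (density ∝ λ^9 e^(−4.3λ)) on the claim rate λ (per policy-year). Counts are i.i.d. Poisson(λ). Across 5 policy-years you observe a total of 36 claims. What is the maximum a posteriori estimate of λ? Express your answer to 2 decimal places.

Σxᵢ = 36, n = 5.
Posterior ∝ λ^9e^(−4.3λ) · λ^36e^(−5λ) = λ^45e^(−9.3λ), i.e. Gamma(shape=46, rate=9.3).
The mode of a Gamma(a, b) with a ≥ 1 (shape–rate) is (a−1)/b = 45/9.3 ≈ 4.84.

λ̂_MAP = 4.84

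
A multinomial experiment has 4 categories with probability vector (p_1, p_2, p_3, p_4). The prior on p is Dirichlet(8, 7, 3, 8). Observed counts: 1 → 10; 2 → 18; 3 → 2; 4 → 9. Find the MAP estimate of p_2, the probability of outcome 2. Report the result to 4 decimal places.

MAP estimate: 0.3934

The posterior is Dirichlet(αᵢ + nᵢ) = Dirichlet(18, 25, 5, 17).
For a Dirichlet(a₁,…,a_K) with all aᵢ > 1, the mode has j-th component (aⱼ − 1)/(Σaᵢ − K).
Here Σaᵢ = 65 and K = 4, so p_2 = (25 − 1)/(65 − 4) = 24/61 ≈ 0.3934.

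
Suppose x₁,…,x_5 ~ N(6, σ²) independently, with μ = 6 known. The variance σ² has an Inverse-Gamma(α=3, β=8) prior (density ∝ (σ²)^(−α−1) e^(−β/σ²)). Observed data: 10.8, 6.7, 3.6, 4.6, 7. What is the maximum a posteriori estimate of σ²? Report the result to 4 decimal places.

σ̂²_MAP = 3.7115

Sum of squared deviations about the known mean: SS = (10.8−6)² + (6.7−6)² + (3.6−6)² + (4.6−6)² + (7−6)² = 32.25.
The Normal likelihood contributes (σ²)^(−n/2) exp(−SS/(2σ²)), so the posterior is Inverse-Gamma(α + n/2, β + SS/2) = Inverse-Gamma(5.5, 24.125).
The mode of Inverse-Gamma(a, b) is b/(a+1) = 24.125/6.5 ≈ 3.7115.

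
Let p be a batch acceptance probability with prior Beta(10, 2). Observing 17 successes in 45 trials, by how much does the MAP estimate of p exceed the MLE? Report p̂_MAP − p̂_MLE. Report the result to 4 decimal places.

MAP − MLE = 0.0949

Posterior is Beta(27, 30); MAP = (27−1)/(57−2) = 26/55 ≈ 0.47273.
MLE ignores the prior: p̂_MLE = k/n = 17/45 ≈ 0.37778.
Difference = 26/55 − 17/45 = 47/495 ≈ 0.0949.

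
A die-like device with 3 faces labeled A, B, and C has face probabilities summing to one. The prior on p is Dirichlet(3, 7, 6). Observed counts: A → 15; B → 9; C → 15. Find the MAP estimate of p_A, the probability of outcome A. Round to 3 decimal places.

The posterior is Dirichlet(αᵢ + nᵢ) = Dirichlet(18, 16, 21).
For a Dirichlet(a₁,…,a_K) with all aᵢ > 1, the mode has j-th component (aⱼ − 1)/(Σaᵢ − K).
Here Σaᵢ = 55 and K = 3, so p_A = (18 − 1)/(55 − 3) = 17/52 ≈ 0.327.

MAP estimate of p_A = 0.327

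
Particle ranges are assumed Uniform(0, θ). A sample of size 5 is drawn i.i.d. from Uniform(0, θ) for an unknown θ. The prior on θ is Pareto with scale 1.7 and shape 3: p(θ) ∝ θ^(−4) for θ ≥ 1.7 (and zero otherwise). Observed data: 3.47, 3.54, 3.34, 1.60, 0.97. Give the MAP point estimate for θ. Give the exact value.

The Uniform(0, θ) likelihood is θ^(−n) for θ ≥ max(xᵢ), zero otherwise. Here max(xᵢ) = 3.54.
Posterior ∝ θ^(−4) · θ^(−5) = θ^(−9) on θ ≥ max(1.7, 3.54) = 3.54.
This density is strictly decreasing in θ, so the posterior mode lies at the lower boundary of the support.

θ̂_MAP = 3.54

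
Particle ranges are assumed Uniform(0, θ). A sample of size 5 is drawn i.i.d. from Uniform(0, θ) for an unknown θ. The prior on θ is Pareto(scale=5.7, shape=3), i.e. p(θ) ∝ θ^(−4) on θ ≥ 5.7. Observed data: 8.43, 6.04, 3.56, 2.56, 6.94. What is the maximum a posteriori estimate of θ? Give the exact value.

θ̂_MAP = 8.43

The Uniform(0, θ) likelihood is θ^(−n) for θ ≥ max(xᵢ), zero otherwise. Here max(xᵢ) = 8.43.
Posterior ∝ θ^(−4) · θ^(−5) = θ^(−9) on θ ≥ max(5.7, 8.43) = 8.43.
This density is strictly decreasing in θ, so the posterior mode lies at the lower boundary of the support.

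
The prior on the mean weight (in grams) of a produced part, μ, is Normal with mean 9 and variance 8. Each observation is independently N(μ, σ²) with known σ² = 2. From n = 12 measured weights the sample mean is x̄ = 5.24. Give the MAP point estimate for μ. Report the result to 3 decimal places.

μ̂_MAP = 5.317

n = 12, x̄ = 5.24.
For a Normal prior and Normal likelihood with known variance, the posterior is Normal; its mode equals its mean, the precision-weighted average.
Prior precision 1/σ₀² = 1/8 = 0.125; data precision n/σ² = 12/2 = 6.
μ̂ = (0.125·9 + 6·5.24) / (0.125 + 6) = 32.565/6.125 = 6513/1225 ≈ 5.317.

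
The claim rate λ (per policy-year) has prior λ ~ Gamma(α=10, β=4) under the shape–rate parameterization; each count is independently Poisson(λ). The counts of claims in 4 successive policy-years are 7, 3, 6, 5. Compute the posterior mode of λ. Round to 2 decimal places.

Σxᵢ = 7+3+6+5 = 21, with n = 4.
Posterior ∝ λ^9e^(−4λ) · λ^21e^(−4λ) = λ^30e^(−8λ), i.e. Gamma(shape=31, rate=8).
The mode of a Gamma(a, b) with a ≥ 1 (shape–rate) is (a−1)/b = 30/8 ≈ 3.75.

λ̂_MAP = 3.75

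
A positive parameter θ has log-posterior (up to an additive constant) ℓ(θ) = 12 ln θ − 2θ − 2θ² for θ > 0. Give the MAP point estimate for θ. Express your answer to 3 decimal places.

θ̂_MAP = 1.500

ℓ'(θ) = 12/θ − 2 − 4θ. Setting this to zero and multiplying by θ: 4θ² + 2θ − 12 = 0.
θ = (−2 + √(2² + 4·4·12)) / (2·4) = (−2 + √196) / 8 = (−2 + 14)/8 = 3/2.
ℓ''(θ) = −12/θ² − 4 < 0, confirming a maximum.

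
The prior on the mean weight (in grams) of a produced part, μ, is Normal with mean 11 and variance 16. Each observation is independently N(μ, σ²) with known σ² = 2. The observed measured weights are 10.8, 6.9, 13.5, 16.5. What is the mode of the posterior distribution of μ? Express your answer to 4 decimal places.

n = 4; x̄ = (10.8 + 6.9 + 13.5 + 16.5)/4 = 47.7/4 = 11.925.
For a Normal prior and Normal likelihood with known variance, the posterior is Normal; its mode equals its mean, the precision-weighted average.
Prior precision 1/σ₀² = 1/16 = 0.0625; data precision n/σ² = 4/2 = 2.
μ̂ = (0.0625·11 + 2·11.925) / (0.0625 + 2) = 24.5375/2.0625 = 1963/165 ≈ 11.8970.

μ̂_MAP = 11.8970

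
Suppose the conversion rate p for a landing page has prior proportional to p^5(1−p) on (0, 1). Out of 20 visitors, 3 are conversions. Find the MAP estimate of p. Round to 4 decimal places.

p̂_MAP = 0.3077

The prior density ∝ p^5(1−p)^1 is the kernel of Beta(6, 2).
Data: 3 successes in 20 trials. The binomial likelihood contributes p^3(1−p)^17, so the posterior is Beta(6+3, 2+17) = Beta(9, 19).
For Beta(a, b) with a, b > 1 the mode is (a−1)/(a+b−2) = 8/26 ≈ 0.3077.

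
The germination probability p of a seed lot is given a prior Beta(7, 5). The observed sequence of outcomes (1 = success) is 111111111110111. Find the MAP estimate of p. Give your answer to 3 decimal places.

Prior: Beta(7, 5).
Data: 14 successes in 15 trials (from the sequence). The binomial likelihood contributes p^14(1−p)^1, so the posterior is Beta(7+14, 5+1) = Beta(21, 6).
For Beta(a, b) with a, b > 1 the mode is (a−1)/(a+b−2) = 20/25 ≈ 0.800.

p̂_MAP = 0.800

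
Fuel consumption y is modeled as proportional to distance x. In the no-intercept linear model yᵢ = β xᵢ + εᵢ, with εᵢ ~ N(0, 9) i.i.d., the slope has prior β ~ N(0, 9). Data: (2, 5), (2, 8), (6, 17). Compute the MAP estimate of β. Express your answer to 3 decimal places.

log p(β | y) = −Σ(yᵢ − βxᵢ)²/(2·9) − β²/(2·9) + const.
Setting the derivative to zero: Σxᵢ(yᵢ − βxᵢ)/9 − β/9 = 0, so β = Σxᵢyᵢ / (Σxᵢ² + σ²/τ²).
Σxᵢyᵢ = 2·5 + 2·8 + 6·17 = 128; Σxᵢ² = 44; σ²/τ² = 1.
β̂_MAP = 128 / (44 + 1) = 128/45 ≈ 2.844.

β̂_MAP = 2.844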